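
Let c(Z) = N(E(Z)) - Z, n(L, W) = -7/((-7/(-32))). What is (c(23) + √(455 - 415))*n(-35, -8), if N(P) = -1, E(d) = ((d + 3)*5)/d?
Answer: 768 - 64*√10 ≈ 565.61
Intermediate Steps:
E(d) = (15 + 5*d)/d (E(d) = ((3 + d)*5)/d = (15 + 5*d)/d)
n(L, W) = -32 (n(L, W) = -7/((-7*(-1/32))) = -7/7/32 = -7*32/7 = -32)
c(Z) = -1 - Z
(c(23) + √(455 - 415))*n(-35, -8) = ((-1 - 1*23) + √(455 - 415))*(-32) = ((-1 - 23) + √40)*(-32) = (-24 + 2*√10)*(-32) = 768 - 64*√10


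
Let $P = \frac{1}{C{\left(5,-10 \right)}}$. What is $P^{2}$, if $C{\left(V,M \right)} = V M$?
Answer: $\frac{1}{2500} \approx 0.0004$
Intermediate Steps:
$C{\left(V,M \right)} = M V$
$P = - \frac{1}{50}$ ($P = \frac{1}{\left(-10\right) 5} = \frac{1}{-50} = - \frac{1}{50} \approx -0.02$)
$P^{2} = \left(- \frac{1}{50}\right)^{2} = \frac{1}{2500}$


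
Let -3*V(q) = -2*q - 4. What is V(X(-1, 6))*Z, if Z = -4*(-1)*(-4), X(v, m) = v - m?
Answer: 160/3 ≈ 53.333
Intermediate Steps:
Z = -16 (Z = 4*(-4) = -16)
V(q) = 4/3 + 2*q/3 (V(q) = -(-2*q - 4)/3 = -(-4 - 2*q)/3 = 4/3 + 2*q/3)
V(X(-1, 6))*Z = (4/3 + 2*(-1 - 1*6)/3)*(-16) = (4/3 + 2*(-1 - 6)/3)*(-16) = (4/3 + (⅔)*(-7))*(-16) = (4/3 - 14/3)*(-16) = -10/3*(-16) = 160/3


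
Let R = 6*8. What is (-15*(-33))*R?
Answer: 23760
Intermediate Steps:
R = 48
(-15*(-33))*R = -15*(-33)*48 = 495*48 = 23760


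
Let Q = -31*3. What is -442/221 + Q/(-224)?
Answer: -355/224 ≈ -1.5848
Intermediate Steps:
Q = -93
-442/221 + Q/(-224) = -442/221 - 93/(-224) = -442*1/221 - 93*(-1/224) = -2 + 93/224 = -355/224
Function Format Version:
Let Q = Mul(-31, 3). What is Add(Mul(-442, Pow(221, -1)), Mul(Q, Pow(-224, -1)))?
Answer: Rational(-355, 224) ≈ -1.5848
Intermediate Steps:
Q = -93
Add(Mul(-442, Pow(221, -1)), Mul(Q, Pow(-224, -1))) = Add(Mul(-442, Pow(221, -1)), Mul(-93, Pow(-224, -1))) = Add(Mul(-442, Rational(1, 221)), Mul(-93, Rational(-1, 224))) = Add(-2, Rational(93, 224)) = Rational(-355, 224)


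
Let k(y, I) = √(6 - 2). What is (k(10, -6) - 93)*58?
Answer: -5278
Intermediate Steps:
k(y, I) = 2 (k(y, I) = √4 = 2)
(k(10, -6) - 93)*58 = (2 - 93)*58 = -91*58 = -5278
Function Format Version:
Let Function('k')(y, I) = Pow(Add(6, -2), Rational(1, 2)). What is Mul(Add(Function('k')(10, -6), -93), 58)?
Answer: -5278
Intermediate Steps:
Function('k')(y, I) = 2 (Function('k')(y, I) = Pow(4, Rational(1, 2)) = 2)
Mul(Add(Function('k')(10, -6), -93), 58) = Mul(Add(2, -93), 58) = Mul(-91, 58) = -5278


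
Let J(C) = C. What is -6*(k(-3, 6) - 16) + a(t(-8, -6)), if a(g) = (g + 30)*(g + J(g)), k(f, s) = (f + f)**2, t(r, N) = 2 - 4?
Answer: -232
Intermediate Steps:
t(r, N) = -2
k(f, s) = 4*f**2 (k(f, s) = (2*f)**2 = 4*f**2)
a(g) = 2*g*(30 + g) (a(g) = (g + 30)*(g + g) = (30 + g)*(2*g) = 2*g*(30 + g))
-6*(k(-3, 6) - 16) + a(t(-8, -6)) = -6*(4*(-3)**2 - 16) + 2*(-2)*(30 - 2) = -6*(4*9 - 16) + 2*(-2)*28 = -6*(36 - 16) - 112 = -6*20 - 112 = -120 - 112 = -232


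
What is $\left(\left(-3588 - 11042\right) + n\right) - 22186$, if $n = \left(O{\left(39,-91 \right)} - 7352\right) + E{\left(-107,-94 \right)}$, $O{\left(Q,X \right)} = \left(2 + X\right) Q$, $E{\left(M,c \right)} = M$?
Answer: $-47746$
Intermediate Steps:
$O{\left(Q,X \right)} = Q \left(2 + X\right)$
$n = -10930$ ($n = \left(39 \left(2 - 91\right) - 7352\right) - 107 = \left(39 \left(-89\right) - 7352\right) - 107 = \left(-3471 - 7352\right) - 107 = -10823 - 107 = -10930$)
$\left(\left(-3588 - 11042\right) + n\right) - 22186 = \left(\left(-3588 - 11042\right) - 10930\right) - 22186 = \left(-14630 - 10930\right) - 22186 = -25560 - 22186 = -47746$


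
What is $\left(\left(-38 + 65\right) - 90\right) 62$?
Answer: $-3906$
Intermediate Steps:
$\left(\left(-38 + 65\right) - 90\right) 62 = \left(27 - 90\right) 62 = \left(-63\right) 62 = -3906$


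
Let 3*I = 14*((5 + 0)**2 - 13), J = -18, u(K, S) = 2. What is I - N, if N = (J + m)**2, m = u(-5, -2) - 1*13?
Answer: -785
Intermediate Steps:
m = -11 (m = 2 - 1*13 = 2 - 13 = -11)
N = 841 (N = (-18 - 11)**2 = (-29)**2 = 841)
I = 56 (I = (14*((5 + 0)**2 - 13))/3 = (14*(5**2 - 13))/3 = (14*(25 - 13))/3 = (14*12)/3 = (1/3)*168 = 56)
I - N = 56 - 1*841 = 56 - 841 = -785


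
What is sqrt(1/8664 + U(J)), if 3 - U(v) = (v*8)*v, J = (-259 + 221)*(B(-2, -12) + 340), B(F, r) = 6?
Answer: I*sqrt(71891752560330)/228 ≈ 37188.0*I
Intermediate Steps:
J = -13148 (J = (-259 + 221)*(6 + 340) = -38*346 = -13148)
U(v) = 3 - 8*v**2 (U(v) = 3 - v*8*v = 3 - 8*v*v = 3 - 8*v**2)
sqrt(1/8664 + U(J)) = sqrt(1/8664 + (3 - 8*(-13148)**2)) = sqrt(1/8664 + (3 - 8*172869904)) = sqrt(1/8664 + (3 - 1382959232)) = sqrt(1/8664 - 1382959229) = sqrt(-11981958760055/8664) = I*sqrt(71891752560330)/228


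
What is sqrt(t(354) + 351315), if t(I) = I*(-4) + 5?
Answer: 4*sqrt(21869) ≈ 591.53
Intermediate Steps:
t(I) = 5 - 4*I (t(I) = -4*I + 5 = 5 - 4*I)
sqrt(t(354) + 351315) = sqrt((5 - 4*354) + 351315) = sqrt((5 - 1416) + 351315) = sqrt(-1411 + 351315) = sqrt(349904) = 4*sqrt(21869)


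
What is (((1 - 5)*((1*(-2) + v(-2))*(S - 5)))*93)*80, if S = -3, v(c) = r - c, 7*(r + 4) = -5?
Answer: -7856640/7 ≈ -1.1224e+6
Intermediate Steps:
r = -33/7 (r = -4 + (⅐)*(-5) = -4 - 5/7 = -33/7 ≈ -4.7143)
v(c) = -33/7 - c
(((1 - 5)*((1*(-2) + v(-2))*(S - 5)))*93)*80 = (((1 - 5)*((1*(-2) + (-33/7 - 1*(-2)))*(-3 - 5)))*93)*80 = (-4*(-2 + (-33/7 + 2))*(-8)*93)*80 = (-4*(-2 - 19/7)*(-8)*93)*80 = (-(-132)*(-8)/7*93)*80 = (-4*264/7*93)*80 = -1056/7*93*80 = -98208/7*80 = -7856640/7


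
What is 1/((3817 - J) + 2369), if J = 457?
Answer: 1/5729 ≈ 0.00017455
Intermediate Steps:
1/((3817 - J) + 2369) = 1/((3817 - 1*457) + 2369) = 1/((3817 - 457) + 2369) = 1/(3360 + 2369) = 1/5729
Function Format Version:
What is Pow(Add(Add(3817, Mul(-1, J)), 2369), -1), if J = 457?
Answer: Rational(1, 5729) ≈ 0.00017455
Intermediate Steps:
Pow(Add(Add(3817, Mul(-1, J)), 2369), -1) = Pow(Add(Add(3817, Mul(-1, 457)), 2369), -1) = Pow(Add(Add(3817, -457), 2369), -1) = Pow(Add(3360, 2369), -1) = Pow(5729, -1) = Rational(1, 5729)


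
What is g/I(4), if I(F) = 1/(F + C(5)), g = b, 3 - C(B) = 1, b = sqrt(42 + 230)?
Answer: 24*sqrt(17) ≈ 98.955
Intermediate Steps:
b = 4*sqrt(17) (b = sqrt(272) = 4*sqrt(17) ≈ 16.492)
C(B) = 2 (C(B) = 3 - 1*1 = 3 - 1 = 2)
g = 4*sqrt(17) ≈ 16.492
I(F) = 1/(2 + F) (I(F) = 1/(F + 2) = 1/(2 + F))
g/I(4) = (4*sqrt(17))/(1/(2 + 4)) = (4*sqrt(17))/(1/6) = (4*sqrt(17))*6 = 24*sqrt(17)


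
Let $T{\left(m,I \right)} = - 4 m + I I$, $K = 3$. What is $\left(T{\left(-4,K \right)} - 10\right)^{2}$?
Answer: $225$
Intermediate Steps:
$T{\left(m,I \right)} = I^{2} - 4 m$ ($T{\left(m,I \right)} = - 4 m + I^{2} = I^{2} - 4 m$)
$\left(T{\left(-4,K \right)} - 10\right)^{2} = \left(\left(3^{2} - -16\right) - 10\right)^{2} = \left(\left(9 + 16\right) - 10\right)^{2} = \left(25 - 10\right)^{2} = 15^{2} = 225$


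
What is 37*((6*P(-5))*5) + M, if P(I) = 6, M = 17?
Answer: 6677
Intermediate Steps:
37*((6*P(-5))*5) + M = 37*((6*6)*5) + 17 = 37*(36*5) + 17 = 37*180 + 17 = 6660 + 17 = 6677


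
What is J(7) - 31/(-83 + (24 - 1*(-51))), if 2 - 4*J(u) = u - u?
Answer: 35/8 ≈ 4.3750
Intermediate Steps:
J(u) = ½ (J(u) = ½ - (u - u)/4 = ½ - ¼*0 = ½ + 0 = ½)
J(7) - 31/(-83 + (24 - 1*(-51))) = ½ - 31/(-83 + (24 - 1*(-51))) = ½ - 31/(-83 + (24 + 51)) = ½ - 31/(-83 + 75) = ½ - 31/(-8) = ½ - 31*(-⅛) = ½ + 31/8 = 35/8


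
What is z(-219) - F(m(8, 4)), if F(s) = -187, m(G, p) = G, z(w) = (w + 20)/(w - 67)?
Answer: 53681/286 ≈ 187.70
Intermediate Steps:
z(w) = (20 + w)/(-67 + w)
z(-219) - F(m(8, 4)) = (20 - 219)/(-67 - 219) - 1*(-187) = -199/(-286) + 187 = -1/286*(-199) + 187 = 199/286 + 187 = 53681/286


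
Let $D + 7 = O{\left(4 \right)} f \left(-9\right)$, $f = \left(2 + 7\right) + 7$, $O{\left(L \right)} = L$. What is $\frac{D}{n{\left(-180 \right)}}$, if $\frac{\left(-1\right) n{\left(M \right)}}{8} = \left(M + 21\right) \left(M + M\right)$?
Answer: $\frac{11}{8640} \approx 0.0012731$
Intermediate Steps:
$f = 16$ ($f = 9 + 7 = 16$)
$n{\left(M \right)} = - 16 M \left(21 + M\right)$ ($n{\left(M \right)} = - 8 \left(M + 21\right) \left(M + M\right) = - 8 \left(21 + M\right) 2 M = - 8 \cdot 2 M \left(21 + M\right) = - 16 M \left(21 + M\right)$)
$D = -583$ ($D = -7 + 4 \cdot 16 \left(-9\right) = -7 + 64 \left(-9\right) = -7 - 576 = -583$)
$\frac{D}{n{\left(-180 \right)}} = - \frac{583}{\left(-16\right) \left(-180\right) \left(21 - 180\right)} = - \frac{583}{\left(-16\right) \left(-180\right) \left(-159\right)} = - \frac{583}{-457920} = \left(-583\right) \left(- \frac{1}{457920}\right) = \frac{11}{8640}$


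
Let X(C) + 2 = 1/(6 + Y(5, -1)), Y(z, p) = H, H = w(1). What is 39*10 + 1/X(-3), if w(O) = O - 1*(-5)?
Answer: 8958/23 ≈ 389.48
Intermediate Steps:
w(O) = 5 + O (w(O) = O + 5 = 5 + O)
H = 6 (H = 5 + 1 = 6)
Y(z, p) = 6
X(C) = -23/12 (X(C) = -2 + 1/(6 + 6) = -2 + 1/12 = -23/12)
39*10 + 1/X(-3) = 39*10 + 1/(-23/12) = 390 - 12/23 = 8958/23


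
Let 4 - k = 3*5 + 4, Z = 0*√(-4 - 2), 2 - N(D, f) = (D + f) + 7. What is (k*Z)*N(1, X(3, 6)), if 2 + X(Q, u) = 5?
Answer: 0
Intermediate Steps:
X(Q, u) = 3 (X(Q, u) = -2 + 5 = 3)
N(D, f) = -5 - D - f (N(D, f) = 2 - ((D + f) + 7) = 2 - (7 + D + f) = 2 + (-7 - D - f) = -5 - D - f)
Z = 0 (Z = 0*√(-6) = 0*(I*√6) = 0)
k = -15 (k = 4 - (3*5 + 4) = 4 - (15 + 4) = 4 - 1*19 = 4 - 19 = -15)
(k*Z)*N(1, X(3, 6)) = (-15*0)*(-5 - 1*1 - 1*3) = 0*(-5 - 1 - 3) = 0*(-9) = 0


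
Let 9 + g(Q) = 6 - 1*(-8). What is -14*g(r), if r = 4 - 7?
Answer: -70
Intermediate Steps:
r = -3
g(Q) = 5 (g(Q) = -9 + (6 - 1*(-8)) = -9 + (6 + 8) = -9 + 14 = 5)
-14*g(r) = -14*5 = -70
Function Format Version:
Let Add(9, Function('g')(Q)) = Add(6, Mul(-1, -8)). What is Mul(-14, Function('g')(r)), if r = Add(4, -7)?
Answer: -70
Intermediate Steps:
r = -3
Function('g')(Q) = 5 (Function('g')(Q) = Add(-9, Add(6, Mul(-1, -8))) = Add(-9, Add(6, 8)) = Add(-9, 14) = 5)
Mul(-14, Function('g')(r)) = Mul(-14, 5) = -70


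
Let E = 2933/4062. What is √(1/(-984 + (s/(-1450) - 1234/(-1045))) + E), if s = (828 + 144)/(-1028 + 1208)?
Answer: √26385094723461140276097054/6049221157266 ≈ 0.84914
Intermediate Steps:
s = 27/5 (s = 972/180 = 972*(1/180) = 27/5 ≈ 5.4000)
E = 2933/4062 (E = 2933*(1/4062) = 2933/4062 ≈ 0.72206)
√(1/(-984 + (s/(-1450) - 1234/(-1045))) + E) = √(1/(-984 + ((27/5)/(-1450) - 1234/(-1045))) + 2933/4062) = √(1/(-984 + ((27/5)*(-1/1450) - 1234*(-1/1045))) + 2933/4062) = √(1/(-984 + (-27/7250 + 1234/1045)) + 2933/4062) = √(1/(-984 + 1783657/1515250) + 2933/4062) = √(1/(-1489222343/1515250) + 2933/4062) = √(-1515250/1489222343 + 2933/4062) = √(4361734186519/6049221157266) = √26385094723461140276097054/6049221157266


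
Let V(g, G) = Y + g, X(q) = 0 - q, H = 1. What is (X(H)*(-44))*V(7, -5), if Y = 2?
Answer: 396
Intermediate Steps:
X(q) = -q
V(g, G) = 2 + g
(X(H)*(-44))*V(7, -5) = (-1*1*(-44))*(2 + 7) = -1*(-44)*9 = 44*9 = 396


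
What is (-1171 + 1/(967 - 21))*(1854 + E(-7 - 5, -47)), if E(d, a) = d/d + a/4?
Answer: -8167551345/3784 ≈ -2.1584e+6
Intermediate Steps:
E(d, a) = 1 + a/4 (E(d, a) = 1 + a*(¼) = 1 + a/4)
(-1171 + 1/(967 - 21))*(1854 + E(-7 - 5, -47)) = (-1171 + 1/(967 - 21))*(1854 + (1 + (¼)*(-47))) = (-1171 + 1/946)*(1854 + (1 - 47/4)) = (-1171 + 1/946)*(1854 - 43/4) = -1107765/946*7373/4 = -8167551345/3784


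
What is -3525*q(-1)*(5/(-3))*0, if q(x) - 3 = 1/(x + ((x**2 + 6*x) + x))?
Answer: 0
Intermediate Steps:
q(x) = 3 + 1/(x**2 + 8*x) (q(x) = 3 + 1/(x + ((x**2 + 6*x) + x)) = 3 + 1/(x + (x**2 + 7*x)) = 3 + 1/(x**2 + 8*x))
-3525*q(-1)*(5/(-3))*0 = -3525*((1 + 3*(-1)**2 + 24*(-1))/((-1)*(8 - 1)))*(5/(-3))*0 = -3525*(-1*(1 + 3*1 - 24)/7)*(5*(-1/3))*0 = -3525*-1*1/7*(1 + 3 - 24)*(-5/3)*0 = -3525*-1*1/7*(-20)*(-5/3)*0 = -3525*(20/7)*(-5/3)*0 = -(-117500)*0/7 = -3525*0 = 0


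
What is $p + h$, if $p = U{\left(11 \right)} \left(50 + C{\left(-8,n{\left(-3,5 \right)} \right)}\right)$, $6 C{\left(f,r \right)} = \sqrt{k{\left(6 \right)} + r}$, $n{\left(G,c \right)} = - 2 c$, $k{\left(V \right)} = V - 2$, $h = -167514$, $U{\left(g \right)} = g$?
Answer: $-166964 + \frac{11 i \sqrt{6}}{6} \approx -1.6696 \cdot 10^{5} + 4.4907 i$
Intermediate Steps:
$k{\left(V \right)} = -2 + V$
$C{\left(f,r \right)} = \frac{\sqrt{4 + r}}{6}$ ($C{\left(f,r \right)} = \frac{\sqrt{\left(-2 + 6\right) + r}}{6} = \frac{\sqrt{4 + r}}{6}$)
$p = 550 + \frac{11 i \sqrt{6}}{6}$ ($p = 11 \left(50 + \frac{\sqrt{4 - 10}}{6}\right) = 11 \left(50 + \frac{\sqrt{-6}}{6}\right) = 11 \left(50 + \frac{i \sqrt{6}}{6}\right) = 550 + \frac{11 i \sqrt{6}}{6} \approx 550.0 + 4.4907 i$)
$p + h = \left(550 + \frac{11 i \sqrt{6}}{6}\right) - 167514 = -166964 + \frac{11 i \sqrt{6}}{6}$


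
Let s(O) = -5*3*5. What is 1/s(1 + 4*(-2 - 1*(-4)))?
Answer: -1/75 ≈ -0.013333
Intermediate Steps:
s(O) = -75 (s(O) = -15*5 = -75)
1/s(1 + 4*(-2 - 1*(-4))) = 1/(-75) = -1/75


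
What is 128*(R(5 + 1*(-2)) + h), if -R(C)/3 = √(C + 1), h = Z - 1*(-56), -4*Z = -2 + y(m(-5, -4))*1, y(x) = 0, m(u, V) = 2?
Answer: 6464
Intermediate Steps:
Z = ½ (Z = -(-2 + 0*1)/4 = -(-2 + 0)/4 = -¼*(-2) = ½ ≈ 0.50000)
h = 113/2 (h = ½ - 1*(-56) = ½ + 56 = 113/2 ≈ 56.500)
R(C) = -3*√(1 + C) (R(C) = -3*√(C + 1) = -3*√(1 + C))
128*(R(5 + 1*(-2)) + h) = 128*(-3*√(1 + (5 + 1*(-2))) + 113/2) = 128*(-3*√(1 + (5 - 2)) + 113/2) = 128*(-3*√(1 + 3) + 113/2) = 128*(-3*√4 + 113/2) = 128*(-3*2 + 113/2) = 128*(-6 + 113/2) = 128*(101/2) = 6464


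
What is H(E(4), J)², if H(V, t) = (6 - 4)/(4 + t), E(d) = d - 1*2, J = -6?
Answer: 1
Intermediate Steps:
E(d) = -2 + d (E(d) = d - 2 = -2 + d)
H(V, t) = 2/(4 + t)
H(E(4), J)² = (2/(4 - 6))² = (2/(-2))² = (2*(-½))² = (-1)² = 1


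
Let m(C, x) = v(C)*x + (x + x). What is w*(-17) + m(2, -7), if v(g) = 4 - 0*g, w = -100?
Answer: 1658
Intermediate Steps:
v(g) = 4 (v(g) = 4 - 1*0 = 4 + 0 = 4)
m(C, x) = 6*x (m(C, x) = 4*x + (x + x) = 4*x + 2*x = 6*x)
w*(-17) + m(2, -7) = -100*(-17) + 6*(-7) = 1700 - 42 = 1658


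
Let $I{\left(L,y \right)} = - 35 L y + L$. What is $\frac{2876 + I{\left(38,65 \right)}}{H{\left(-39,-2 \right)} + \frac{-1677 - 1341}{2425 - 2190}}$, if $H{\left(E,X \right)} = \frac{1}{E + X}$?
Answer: $\frac{804869360}{123973} \approx 6492.3$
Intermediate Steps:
$I{\left(L,y \right)} = L - 35 L y$ ($I{\left(L,y \right)} = - 35 L y + L = L - 35 L y$)
$\frac{2876 + I{\left(38,65 \right)}}{H{\left(-39,-2 \right)} + \frac{-1677 - 1341}{2425 - 2190}} = \frac{2876 + 38 \left(1 - 2275\right)}{\frac{1}{-39 - 2} + \frac{-1677 - 1341}{2425 - 2190}} = \frac{2876 + 38 \left(1 - 2275\right)}{\frac{1}{-41} - \frac{3018}{235}} = \frac{2876 + 38 \left(-2274\right)}{- \frac{1}{41} - \frac{3018}{235}} = \frac{2876 - 86412}{- \frac{1}{41} - \frac{3018}{235}} = - \frac{83536}{- \frac{123973}{9635}} = \left(-83536\right) \left(- \frac{9635}{123973}\right) = \frac{804869360}{123973}$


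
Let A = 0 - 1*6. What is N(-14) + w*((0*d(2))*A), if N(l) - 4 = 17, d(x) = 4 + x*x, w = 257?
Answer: 21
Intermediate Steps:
d(x) = 4 + x²
A = -6 (A = 0 - 6 = -6)
N(l) = 21 (N(l) = 4 + 17 = 21)
N(-14) + w*((0*d(2))*A) = 21 + 257*((0*(4 + 2²))*(-6)) = 21 + 257*((0*(4 + 4))*(-6)) = 21 + 257*((0*8)*(-6)) = 21 + 257*(0*(-6)) = 21 + 257*0 = 21 + 0 = 21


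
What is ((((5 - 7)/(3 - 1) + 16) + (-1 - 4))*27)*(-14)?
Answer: -3780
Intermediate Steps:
((((5 - 7)/(3 - 1) + 16) + (-1 - 4))*27)*(-14) = (((-2/2 + 16) - 5)*27)*(-14) = (((-2*1/2 + 16) - 5)*27)*(-14) = (((-1 + 16) - 5)*27)*(-14) = ((15 - 5)*27)*(-14) = (10*27)*(-14) = 270*(-14) = -3780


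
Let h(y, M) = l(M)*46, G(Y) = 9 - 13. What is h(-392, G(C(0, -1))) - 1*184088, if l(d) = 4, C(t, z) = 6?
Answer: -183904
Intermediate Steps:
G(Y) = -4
h(y, M) = 184 (h(y, M) = 4*46 = 184)
h(-392, G(C(0, -1))) - 1*184088 = 184 - 1*184088 = 184 - 184088 = -183904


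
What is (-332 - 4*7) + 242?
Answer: -118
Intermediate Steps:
(-332 - 4*7) + 242 = (-332 - 28) + 242 = -360 + 242 = -118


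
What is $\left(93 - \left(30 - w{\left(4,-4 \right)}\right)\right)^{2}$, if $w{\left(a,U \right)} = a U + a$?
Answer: $2601$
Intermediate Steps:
$w{\left(a,U \right)} = a + U a$ ($w{\left(a,U \right)} = U a + a = a + U a$)
$\left(93 - \left(30 - w{\left(4,-4 \right)}\right)\right)^{2} = \left(93 - \left(30 - 4 \left(1 - 4\right)\right)\right)^{2} = \left(93 - \left(30 - 4 \left(-3\right)\right)\right)^{2} = \left(93 - \left(30 - -12\right)\right)^{2} = \left(93 - \left(30 + 12\right)\right)^{2} = \left(93 - 42\right)^{2} = 51^{2} = 2601$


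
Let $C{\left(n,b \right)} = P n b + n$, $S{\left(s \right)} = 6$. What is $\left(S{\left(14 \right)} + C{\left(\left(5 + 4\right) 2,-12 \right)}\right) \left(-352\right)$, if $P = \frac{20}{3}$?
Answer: $498432$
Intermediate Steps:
$P = \frac{20}{3}$ ($P = 20 \cdot \frac{1}{3} = \frac{20}{3} \approx 6.6667$)
$C{\left(n,b \right)} = n + \frac{20 b n}{3}$ ($C{\left(n,b \right)} = \frac{20 n}{3} b + n = \frac{20 b n}{3} + n = n + \frac{20 b n}{3}$)
$\left(S{\left(14 \right)} + C{\left(\left(5 + 4\right) 2,-12 \right)}\right) \left(-352\right) = \left(6 + \frac{\left(5 + 4\right) 2 \left(3 + 20 \left(-12\right)\right)}{3}\right) \left(-352\right) = \left(6 + \frac{9 \cdot 2 \left(3 - 240\right)}{3}\right) \left(-352\right) = \left(6 + \frac{1}{3} \cdot 18 \left(-237\right)\right) \left(-352\right) = \left(6 - 1422\right) \left(-352\right) = \left(-1416\right) \left(-352\right) = 498432$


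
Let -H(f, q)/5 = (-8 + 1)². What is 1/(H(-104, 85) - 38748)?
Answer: -1/38993 ≈ -2.5646e-5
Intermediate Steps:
H(f, q) = -245 (H(f, q) = -5*(-8 + 1)² = -5*(-7)² = -5*49 = -245)
1/(H(-104, 85) - 38748) = 1/(-245 - 38748) = 1/(-38993) = -1/38993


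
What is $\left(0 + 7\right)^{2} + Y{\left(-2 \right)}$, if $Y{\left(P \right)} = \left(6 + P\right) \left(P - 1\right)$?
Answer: $37$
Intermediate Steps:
$Y{\left(P \right)} = \left(-1 + P\right) \left(6 + P\right)$ ($Y{\left(P \right)} = \left(6 + P\right) \left(-1 + P\right) = \left(-1 + P\right) \left(6 + P\right)$)
$\left(0 + 7\right)^{2} + Y{\left(-2 \right)} = \left(0 + 7\right)^{2} + \left(-6 + \left(-2\right)^{2} + 5 \left(-2\right)\right) = 7^{2} - 12 = 49 - 12 = 37$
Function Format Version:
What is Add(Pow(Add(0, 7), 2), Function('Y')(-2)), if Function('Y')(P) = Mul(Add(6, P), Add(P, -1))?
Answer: 37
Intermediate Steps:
Function('Y')(P) = Mul(Add(-1, P), Add(6, P)) (Function('Y')(P) = Mul(Add(6, P), Add(-1, P)) = Mul(Add(-1, P), Add(6, P)))
Add(Pow(Add(0, 7), 2), Function('Y')(-2)) = Add(Pow(Add(0, 7), 2), Add(-6, Pow(-2, 2), Mul(5, -2))) = Add(Pow(7, 2), Add(-6, 4, -10)) = Add(49, -12) = 37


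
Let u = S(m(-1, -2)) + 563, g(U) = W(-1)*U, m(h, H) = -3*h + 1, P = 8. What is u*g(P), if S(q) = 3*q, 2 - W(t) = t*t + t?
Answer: 9200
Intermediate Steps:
m(h, H) = 1 - 3*h
W(t) = 2 - t - t² (W(t) = 2 - (t*t + t) = 2 - (t² + t) = 2 - (t + t²) = 2 + (-t - t²) = 2 - t - t²)
g(U) = 2*U (g(U) = (2 - 1*(-1) - 1*(-1)²)*U = (2 + 1 - 1*1)*U = (2 + 1 - 1)*U = 2*U)
u = 575 (u = 3*(1 - 3*(-1)) + 563 = 3*(1 + 3) + 563 = 3*4 + 563 = 12 + 563 = 575)
u*g(P) = 575*(2*8) = 575*16 = 9200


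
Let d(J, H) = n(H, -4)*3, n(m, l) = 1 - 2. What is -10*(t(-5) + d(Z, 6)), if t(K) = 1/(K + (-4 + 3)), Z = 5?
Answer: 95/3 ≈ 31.667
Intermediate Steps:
n(m, l) = -1
d(J, H) = -3 (d(J, H) = -1*3 = -3)
t(K) = 1/(-1 + K) (t(K) = 1/(K - 1) = 1/(-1 + K))
-10*(t(-5) + d(Z, 6)) = -10*(1/(-1 - 5) - 3) = -10*(1/(-6) - 3) = -10*(-1/6 - 3) = -10*(-19/6) = 95/3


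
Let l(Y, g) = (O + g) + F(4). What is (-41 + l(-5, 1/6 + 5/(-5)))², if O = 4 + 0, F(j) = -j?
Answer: 63001/36 ≈ 1750.0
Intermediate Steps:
O = 4
l(Y, g) = g (l(Y, g) = (4 + g) - 1*4 = (4 + g) - 4 = g)
(-41 + l(-5, 1/6 + 5/(-5)))² = (-41 + (1/6 + 5/(-5)))² = (-41 + (1*(⅙) + 5*(-⅕)))² = (-41 + (⅙ - 1))² = (-41 - ⅚)² = (-251/6)² = 63001/36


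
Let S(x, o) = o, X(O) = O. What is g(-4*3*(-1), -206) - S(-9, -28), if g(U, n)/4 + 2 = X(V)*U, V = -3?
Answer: -124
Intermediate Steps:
g(U, n) = -8 - 12*U (g(U, n) = -8 + 4*(-3*U) = -8 - 12*U)
g(-4*3*(-1), -206) - S(-9, -28) = (-8 - 12*(-4*3)*(-1)) - 1*(-28) = (-8 - (-144)*(-1)) + 28 = (-8 - 12*12) + 28 = (-8 - 144) + 28 = -152 + 28 = -124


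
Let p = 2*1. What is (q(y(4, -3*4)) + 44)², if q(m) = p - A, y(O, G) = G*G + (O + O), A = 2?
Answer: 1936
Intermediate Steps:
p = 2
y(O, G) = G² + 2*O
q(m) = 0 (q(m) = 2 - 1*2 = 2 - 2 = 0)
(q(y(4, -3*4)) + 44)² = (0 + 44)² = 44² = 1936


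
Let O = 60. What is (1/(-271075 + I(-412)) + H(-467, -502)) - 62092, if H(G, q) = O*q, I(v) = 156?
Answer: -24981982829/270919 ≈ -92212.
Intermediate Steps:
H(G, q) = 60*q
(1/(-271075 + I(-412)) + H(-467, -502)) - 62092 = (1/(-271075 + 156) + 60*(-502)) - 62092 = (1/(-270919) - 30120) - 62092 = (-1/270919 - 30120) - 62092 = -8160080281/270919 - 62092 = -24981982829/270919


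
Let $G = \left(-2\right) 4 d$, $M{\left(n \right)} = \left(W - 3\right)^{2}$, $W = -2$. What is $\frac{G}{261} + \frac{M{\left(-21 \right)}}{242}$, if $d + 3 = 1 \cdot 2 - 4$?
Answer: $\frac{16205}{63162} \approx 0.25656$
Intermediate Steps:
$d = -5$ ($d = -3 + \left(1 \cdot 2 - 4\right) = -3 + \left(2 - 4\right) = -3 - 2 = -5$)
$M{\left(n \right)} = 25$ ($M{\left(n \right)} = \left(-2 - 3\right)^{2} = \left(-5\right)^{2} = 25$)
$G = 40$ ($G = \left(-2\right) 4 \left(-5\right) = \left(-8\right) \left(-5\right) = 40$)
$\frac{G}{261} + \frac{M{\left(-21 \right)}}{242} = \frac{40}{261} + \frac{25}{242} = \frac{16205}{63162}$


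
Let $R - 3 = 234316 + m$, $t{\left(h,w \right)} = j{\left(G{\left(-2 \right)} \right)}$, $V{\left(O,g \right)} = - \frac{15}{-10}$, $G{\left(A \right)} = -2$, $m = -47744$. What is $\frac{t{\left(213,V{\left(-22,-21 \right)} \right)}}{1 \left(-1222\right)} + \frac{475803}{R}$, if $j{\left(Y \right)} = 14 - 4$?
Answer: $\frac{289782758}{113997325} \approx 2.542$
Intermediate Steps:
$V{\left(O,g \right)} = \frac{3}{2}$ ($V{\left(O,g \right)} = \left(-15\right) \left(- \frac{1}{10}\right) = \frac{3}{2}$)
$j{\left(Y \right)} = 10$
$t{\left(h,w \right)} = 10$
$R = 186575$ ($R = 3 + \left(234316 - 47744\right) = 3 + 186572 = 186575$)
$\frac{t{\left(213,V{\left(-22,-21 \right)} \right)}}{1 \left(-1222\right)} + \frac{475803}{R} = \frac{10}{1 \left(-1222\right)} + \frac{475803}{186575} = \frac{10}{-1222} + 475803 \cdot \frac{1}{186575} = 10 \left(- \frac{1}{1222}\right) + \frac{475803}{186575} = - \frac{5}{611} + \frac{475803}{186575} = \frac{289782758}{113997325}$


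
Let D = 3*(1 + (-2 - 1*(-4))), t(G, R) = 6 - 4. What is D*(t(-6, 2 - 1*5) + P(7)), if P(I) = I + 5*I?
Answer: 396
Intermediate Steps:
t(G, R) = 2
P(I) = 6*I
D = 9 (D = 3*(1 + (-2 + 4)) = 3*(1 + 2) = 3*3 = 9)
D*(t(-6, 2 - 1*5) + P(7)) = 9*(2 + 6*7) = 9*(2 + 42) = 9*44 = 396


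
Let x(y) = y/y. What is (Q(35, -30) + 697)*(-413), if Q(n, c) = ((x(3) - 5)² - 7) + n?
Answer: -306033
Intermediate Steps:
x(y) = 1
Q(n, c) = 9 + n (Q(n, c) = ((1 - 5)² - 7) + n = ((-4)² - 7) + n = (16 - 7) + n = 9 + n)
(Q(35, -30) + 697)*(-413) = ((9 + 35) + 697)*(-413) = (44 + 697)*(-413) = 741*(-413) = -306033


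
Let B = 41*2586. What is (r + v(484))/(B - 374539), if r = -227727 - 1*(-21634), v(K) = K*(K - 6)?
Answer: -25259/268513 ≈ -0.094070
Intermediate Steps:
v(K) = K*(-6 + K)
B = 106026
r = -206093 (r = -227727 + 21634 = -206093)
(r + v(484))/(B - 374539) = (-206093 + 484*(-6 + 484))/(106026 - 374539) = (-206093 + 484*478)/(-268513) = (-206093 + 231352)*(-1/268513) = 25259*(-1/268513) = -25259/268513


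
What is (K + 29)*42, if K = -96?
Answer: -2814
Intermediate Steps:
(K + 29)*42 = (-96 + 29)*42 = -67*42 = -2814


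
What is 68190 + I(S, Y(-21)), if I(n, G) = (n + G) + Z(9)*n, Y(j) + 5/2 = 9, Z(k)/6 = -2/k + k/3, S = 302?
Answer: 441191/6 ≈ 73532.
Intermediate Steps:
Z(k) = -12/k + 2*k (Z(k) = 6*(-2/k + k/3) = -12/k + 2*k)
Y(j) = 13/2 (Y(j) = -5/2 + 9 = 13/2)
I(n, G) = G + 53*n/3 (I(n, G) = (n + G) + (-12/9 + 2*9)*n = (G + n) + (-12*⅑ + 18)*n = (G + n) + (-4/3 + 18)*n = (G + n) + 50*n/3 = G + 53*n/3)
68190 + I(S, Y(-21)) = 68190 + (13/2 + (53/3)*302) = 68190 + (13/2 + 16006/3) = 68190 + 32051/6 = 441191/6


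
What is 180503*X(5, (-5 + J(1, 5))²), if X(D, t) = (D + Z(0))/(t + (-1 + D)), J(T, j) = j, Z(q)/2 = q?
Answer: 902515/4 ≈ 2.2563e+5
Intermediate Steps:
Z(q) = 2*q
X(D, t) = D/(-1 + D + t) (X(D, t) = (D + 2*0)/(t + (-1 + D)) = (D + 0)/(-1 + D + t) = D/(-1 + D + t))
180503*X(5, (-5 + J(1, 5))²) = 180503*(5/(-1 + 5 + (-5 + 5)²)) = 180503*(5/(-1 + 5 + 0²)) = 180503*(5/(-1 + 5 + 0)) = 180503*(5/4) = 902515/4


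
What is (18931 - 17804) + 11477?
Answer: 12604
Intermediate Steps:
(18931 - 17804) + 11477 = 1127 + 11477 = 12604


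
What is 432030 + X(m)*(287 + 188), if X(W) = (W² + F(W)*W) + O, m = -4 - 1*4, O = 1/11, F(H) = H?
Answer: 5421605/11 ≈ 4.9287e+5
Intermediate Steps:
O = 1/11 ≈ 0.090909
m = -8 (m = -4 - 4 = -8)
X(W) = 1/11 + 2*W² (X(W) = (W² + W*W) + 1/11 = (W² + W²) + 1/11 = 2*W² + 1/11 = 1/11 + 2*W²)
432030 + X(m)*(287 + 188) = 432030 + (1/11 + 2*(-8)²)*(287 + 188) = 432030 + (1/11 + 2*64)*475 = 432030 + (1/11 + 128)*475 = 432030 + (1409/11)*475 = 432030 + 669275/11 = 5421605/11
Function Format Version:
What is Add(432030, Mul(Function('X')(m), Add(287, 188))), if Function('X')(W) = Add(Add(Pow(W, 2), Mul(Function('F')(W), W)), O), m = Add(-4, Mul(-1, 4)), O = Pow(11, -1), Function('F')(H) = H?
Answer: Rational(5421605, 11) ≈ 4.9287e+5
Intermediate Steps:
O = Rational(1, 11) ≈ 0.090909
m = -8 (m = Add(-4, -4) = -8)
Function('X')(W) = Add(Rational(1, 11), Mul(2, Pow(W, 2))) (Function('X')(W) = Add(Add(Pow(W, 2), Mul(W, W)), Rational(1, 11)) = Add(Add(Pow(W, 2), Pow(W, 2)), Rational(1, 11)) = Add(Mul(2, Pow(W, 2)), Rational(1, 11)) = Add(Rational(1, 11), Mul(2, Pow(W, 2))))
Add(432030, Mul(Function('X')(m), Add(287, 188))) = Add(432030, Mul(Add(Rational(1, 11), Mul(2, Pow(-8, 2))), Add(287, 188))) = Add(432030, Mul(Add(Rational(1, 11), Mul(2, 64)), 475)) = Add(432030, Mul(Add(Rational(1, 11), 128), 475)) = Add(432030, Mul(Rational(1409, 11), 475)) = Add(432030, Rational(669275, 11)) = Rational(5421605, 11)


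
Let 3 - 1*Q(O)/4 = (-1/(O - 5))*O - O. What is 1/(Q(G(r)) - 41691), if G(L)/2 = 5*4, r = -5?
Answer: -7/290601 ≈ -2.4088e-5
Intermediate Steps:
G(L) = 40 (G(L) = 2*(5*4) = 2*20 = 40)
Q(O) = 12 + 4*O + 4*O/(-5 + O) (Q(O) = 12 - 4*((-1/(O - 5))*O - O) = 12 - 4*((-1/(-5 + O))*O - O) = 12 - 4*(-O/(-5 + O) - O) = 12 - 4*(-O - O/(-5 + O)) = 12 + (4*O + 4*O/(-5 + O)) = 12 + 4*O + 4*O/(-5 + O))
1/(Q(G(r)) - 41691) = 1/(4*(-15 + 40**2 - 1*40)/(-5 + 40) - 41691) = 1/(4*(-15 + 1600 - 40)/35 - 41691) = 1/(4*(1/35)*1545 - 41691) = 1/(1236/7 - 41691) = 1/(-290601/7) = -7/290601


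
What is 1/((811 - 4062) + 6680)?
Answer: 1/3429 ≈ 0.00029163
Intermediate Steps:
1/((811 - 4062) + 6680) = 1/(-3251 + 6680) = 1/3429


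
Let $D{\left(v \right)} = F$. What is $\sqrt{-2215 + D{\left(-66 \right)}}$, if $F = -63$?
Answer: $i \sqrt{2278} \approx 47.728 i$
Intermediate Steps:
$D{\left(v \right)} = -63$
$\sqrt{-2215 + D{\left(-66 \right)}} = \sqrt{-2215 - 63} = \sqrt{-2278} = i \sqrt{2278}$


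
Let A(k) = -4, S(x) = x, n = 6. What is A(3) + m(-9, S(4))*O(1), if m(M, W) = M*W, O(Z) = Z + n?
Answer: -256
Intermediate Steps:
O(Z) = 6 + Z (O(Z) = Z + 6 = 6 + Z)
A(3) + m(-9, S(4))*O(1) = -4 + (-9*4)*(6 + 1) = -4 - 36*7 = -4 - 252 = -256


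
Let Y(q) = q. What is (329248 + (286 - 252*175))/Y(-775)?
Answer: -285434/775 ≈ -368.30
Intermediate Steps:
(329248 + (286 - 252*175))/Y(-775) = (329248 + (286 - 252*175))/(-775) = (329248 + (286 - 44100))*(-1/775) = (329248 - 43814)*(-1/775) = 285434*(-1/775) = -285434/775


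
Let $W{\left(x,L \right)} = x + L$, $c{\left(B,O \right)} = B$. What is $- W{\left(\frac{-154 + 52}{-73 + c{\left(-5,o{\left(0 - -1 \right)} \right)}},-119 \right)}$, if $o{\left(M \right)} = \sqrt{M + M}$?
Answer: $\frac{1530}{13} \approx 117.69$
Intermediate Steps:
$o{\left(M \right)} = \sqrt{2} \sqrt{M}$ ($o{\left(M \right)} = \sqrt{2 M} = \sqrt{2} \sqrt{M}$)
$W{\left(x,L \right)} = L + x$
$- W{\left(\frac{-154 + 52}{-73 + c{\left(-5,o{\left(0 - -1 \right)} \right)}},-119 \right)} = - (-119 + \frac{-154 + 52}{-73 - 5}) = - (-119 - \frac{102}{-78}) = - (-119 - - \frac{17}{13}) = - (-119 + \frac{17}{13}) = \left(-1\right) \left(- \frac{1530}{13}\right) = \frac{1530}{13}$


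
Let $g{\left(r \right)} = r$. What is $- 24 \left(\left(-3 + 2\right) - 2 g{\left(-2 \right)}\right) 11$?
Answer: $-792$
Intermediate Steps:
$- 24 \left(\left(-3 + 2\right) - 2 g{\left(-2 \right)}\right) 11 = - 24 \left(\left(-3 + 2\right) - -4\right) 11 = - 24 \left(-1 + 4\right) 11 = \left(-24\right) 3 \cdot 11 = \left(-72\right) 11 = -792$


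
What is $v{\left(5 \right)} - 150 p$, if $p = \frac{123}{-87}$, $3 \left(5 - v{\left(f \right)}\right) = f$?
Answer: $\frac{18740}{87} \approx 215.4$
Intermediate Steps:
$v{\left(f \right)} = 5 - \frac{f}{3}$
$p = - \frac{41}{29}$ ($p = 123 \left(- \frac{1}{87}\right) = - \frac{41}{29} \approx -1.4138$)
$v{\left(5 \right)} - 150 p = \left(5 - \frac{5}{3}\right) - - \frac{6150}{29} = \left(5 - \frac{5}{3}\right) + \frac{6150}{29} = \frac{10}{3} + \frac{6150}{29} = \frac{18740}{87}$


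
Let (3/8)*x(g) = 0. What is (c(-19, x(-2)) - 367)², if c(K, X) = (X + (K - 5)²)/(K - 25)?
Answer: 17480761/121 ≈ 1.4447e+5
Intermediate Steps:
x(g) = 0 (x(g) = (8/3)*0 = 0)
c(K, X) = (X + (-5 + K)²)/(-25 + K)
(c(-19, x(-2)) - 367)² = ((0 + (-5 - 19)²)/(-25 - 19) - 367)² = ((0 + (-24)²)/(-44) - 367)² = (-(0 + 576)/44 - 367)² = (-1/44*576 - 367)² = (-144/11 - 367)² = (-4181/11)² = 17480761/121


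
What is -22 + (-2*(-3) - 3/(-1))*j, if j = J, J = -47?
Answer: -445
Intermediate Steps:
j = -47
-22 + (-2*(-3) - 3/(-1))*j = -22 + (-2*(-3) - 3/(-1))*(-47) = -22 + (6 - 3*(-1))*(-47) = -22 + (6 + 3)*(-47) = -22 + 9*(-47) = -22 - 423 = -445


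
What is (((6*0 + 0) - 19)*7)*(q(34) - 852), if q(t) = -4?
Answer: 113848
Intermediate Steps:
(((6*0 + 0) - 19)*7)*(q(34) - 852) = (((6*0 + 0) - 19)*7)*(-4 - 852) = (((0 + 0) - 19)*7)*(-856) = ((0 - 19)*7)*(-856) = -19*7*(-856) = -133*(-856) = 113848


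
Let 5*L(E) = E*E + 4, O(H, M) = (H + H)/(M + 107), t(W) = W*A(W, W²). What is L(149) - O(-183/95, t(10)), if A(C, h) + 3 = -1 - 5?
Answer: 7172581/1615 ≈ 4441.2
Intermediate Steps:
A(C, h) = -9 (A(C, h) = -3 + (-1 - 5) = -3 - 6 = -9)
t(W) = -9*W (t(W) = W*(-9) = -9*W)
O(H, M) = 2*H/(107 + M) (O(H, M) = (2*H)/(107 + M) = 2*H/(107 + M))
L(E) = ⅘ + E²/5 (L(E) = (E*E + 4)/5 = (E² + 4)/5 = (4 + E²)/5 = ⅘ + E²/5)
L(149) - O(-183/95, t(10)) = (⅘ + (⅕)*149²) - 2*(-183/95)/(107 - 9*10) = (⅘ + (⅕)*22201) - 2*(-183*1/95)/(107 - 90) = (⅘ + 22201/5) - 2*(-183)/(95*17) = 4441 - 2*(-183)/(95*17) = 4441 - 1*(-366/1615) = 4441 + 366/1615 = 7172581/1615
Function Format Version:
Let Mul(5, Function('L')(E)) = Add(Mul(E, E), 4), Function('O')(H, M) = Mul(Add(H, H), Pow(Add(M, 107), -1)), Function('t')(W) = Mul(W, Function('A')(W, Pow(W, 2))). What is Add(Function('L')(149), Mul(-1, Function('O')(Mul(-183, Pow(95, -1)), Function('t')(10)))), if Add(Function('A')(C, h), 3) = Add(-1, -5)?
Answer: Rational(7172581, 1615) ≈ 4441.2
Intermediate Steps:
Function('A')(C, h) = -9 (Function('A')(C, h) = Add(-3, Add(-1, -5)) = Add(-3, -6) = -9)
Function('t')(W) = Mul(-9, W) (Function('t')(W) = Mul(W, -9) = Mul(-9, W))
Function('O')(H, M) = Mul(2, H, Pow(Add(107, M), -1)) (Function('O')(H, M) = Mul(Mul(2, H), Pow(Add(107, M), -1)) = Mul(2, H, Pow(Add(107, M), -1)))
Function('L')(E) = Add(Rational(4, 5), Mul(Rational(1, 5), Pow(E, 2))) (Function('L')(E) = Mul(Rational(1, 5), Add(Mul(E, E), 4)) = Mul(Rational(1, 5), Add(Pow(E, 2), 4)) = Mul(Rational(1, 5), Add(4, Pow(E, 2))) = Add(Rational(4, 5), Mul(Rational(1, 5), Pow(E, 2))))
Add(Function('L')(149), Mul(-1, Function('O')(Mul(-183, Pow(95, -1)), Function('t')(10)))) = Add(Add(Rational(4, 5), Mul(Rational(1, 5), Pow(149, 2))), Mul(-1, Mul(2, Mul(-183, Pow(95, -1)), Pow(Add(107, Mul(-9, 10)), -1)))) = Add(Add(Rational(4, 5), Mul(Rational(1, 5), 22201)), Mul(-1, Mul(2, Mul(-183, Rational(1, 95)), Pow(Add(107, -90), -1)))) = Add(Add(Rational(4, 5), Rational(22201, 5)), Mul(-1, Mul(2, Rational(-183, 95), Pow(17, -1)))) = Add(4441, Mul(-1, Mul(2, Rational(-183, 95), Rational(1, 17)))) = Add(4441, Mul(-1, Rational(-366, 1615))) = Add(4441, Rational(366, 1615)) = Rational(7172581, 1615)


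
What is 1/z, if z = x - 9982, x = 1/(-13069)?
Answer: -13069/130454759 ≈ -0.00010018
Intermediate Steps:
x = -1/13069 ≈ -7.6517e-5
z = -130454759/13069 (z = -1/13069 - 9982 = -130454759/13069 ≈ -9982.0)
1/z = 1/(-130454759/13069) = -13069/130454759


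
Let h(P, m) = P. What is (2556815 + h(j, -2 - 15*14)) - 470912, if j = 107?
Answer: 2086010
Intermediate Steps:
(2556815 + h(j, -2 - 15*14)) - 470912 = (2556815 + 107) - 470912 = 2556922 - 470912 = 2086010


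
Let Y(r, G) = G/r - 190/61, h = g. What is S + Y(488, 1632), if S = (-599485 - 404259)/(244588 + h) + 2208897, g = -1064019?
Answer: 110412432034445/49985291 ≈ 2.2089e+6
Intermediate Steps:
h = -1064019
Y(r, G) = -190/61 + G/r (Y(r, G) = G/r - 190*1/61 = G/r - 190/61 = -190/61 + G/r)
S = 1810039681351/819431 (S = (-599485 - 404259)/(244588 - 1064019) + 2208897 = -1003744/(-819431) + 2208897 = -1003744*(-1/819431) + 2208897 = 1003744/819431 + 2208897 = 1810039681351/819431 ≈ 2.2089e+6)
S + Y(488, 1632) = 1810039681351/819431 + (-190/61 + 1632/488) = 1810039681351/819431 + (-190/61 + 1632*(1/488)) = 1810039681351/819431 + (-190/61 + 204/61) = 1810039681351/819431 + 14/61 = 110412432034445/49985291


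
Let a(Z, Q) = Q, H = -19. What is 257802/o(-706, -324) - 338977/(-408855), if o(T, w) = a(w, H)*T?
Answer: 54975337094/2742190485 ≈ 20.048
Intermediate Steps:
o(T, w) = -19*T
257802/o(-706, -324) - 338977/(-408855) = 257802/((-19*(-706))) - 338977/(-408855) = 257802/13414 - 338977*(-1/408855) = 257802*(1/13414) + 338977/408855 = 128901/6707 + 338977/408855 = 54975337094/2742190485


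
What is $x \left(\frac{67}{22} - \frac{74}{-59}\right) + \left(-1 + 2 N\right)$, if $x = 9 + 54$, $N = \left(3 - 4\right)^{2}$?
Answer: $\frac{352901}{1298} \approx 271.88$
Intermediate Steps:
$N = 1$ ($N = \left(-1\right)^{2} = 1$)
$x = 63$
$x \left(\frac{67}{22} - \frac{74}{-59}\right) + \left(-1 + 2 N\right) = 63 \left(\frac{67}{22} - \frac{74}{-59}\right) + \left(-1 + 2 \cdot 1\right) = 63 \left(67 \cdot \frac{1}{22} - - \frac{74}{59}\right) + \left(-1 + 2\right) = 63 \left(\frac{67}{22} + \frac{74}{59}\right) + 1 = 63 \cdot \frac{5581}{1298} + 1 = \frac{351603}{1298} + 1 = \frac{352901}{1298}$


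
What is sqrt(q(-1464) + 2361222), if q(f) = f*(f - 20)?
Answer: sqrt(4533798) ≈ 2129.3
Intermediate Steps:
q(f) = f*(-20 + f)
sqrt(q(-1464) + 2361222) = sqrt(-1464*(-20 - 1464) + 2361222) = sqrt(-1464*(-1484) + 2361222) = sqrt(2172576 + 2361222) = sqrt(4533798)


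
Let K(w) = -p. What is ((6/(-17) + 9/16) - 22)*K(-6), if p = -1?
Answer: -5927/272 ≈ -21.790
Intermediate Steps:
K(w) = 1 (K(w) = -1*(-1) = 1)
((6/(-17) + 9/16) - 22)*K(-6) = ((6/(-17) + 9/16) - 22)*1 = ((6*(-1/17) + 9*(1/16)) - 22)*1 = ((-6/17 + 9/16) - 22)*1 = (57/272 - 22)*1 = -5927/272*1 = -5927/272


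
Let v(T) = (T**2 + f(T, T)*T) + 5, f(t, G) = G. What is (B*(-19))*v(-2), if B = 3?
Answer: -741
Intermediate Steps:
v(T) = 5 + 2*T**2 (v(T) = (T**2 + T*T) + 5 = (T**2 + T**2) + 5 = 2*T**2 + 5 = 5 + 2*T**2)
(B*(-19))*v(-2) = (3*(-19))*(5 + 2*(-2)**2) = -57*(5 + 2*4) = -57*(5 + 8) = -57*13 = -741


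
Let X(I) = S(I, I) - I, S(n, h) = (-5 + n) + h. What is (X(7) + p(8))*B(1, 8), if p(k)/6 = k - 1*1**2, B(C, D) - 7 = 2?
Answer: 396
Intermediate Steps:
B(C, D) = 9 (B(C, D) = 7 + 2 = 9)
S(n, h) = -5 + h + n
p(k) = -6 + 6*k (p(k) = 6*(k - 1*1**2) = 6*(k - 1*1) = 6*(k - 1) = 6*(-1 + k) = -6 + 6*k)
X(I) = -5 + I (X(I) = (-5 + I + I) - I = (-5 + 2*I) - I = -5 + I)
(X(7) + p(8))*B(1, 8) = ((-5 + 7) + (-6 + 6*8))*9 = (2 + (-6 + 48))*9 = (2 + 42)*9 = 44*9 = 396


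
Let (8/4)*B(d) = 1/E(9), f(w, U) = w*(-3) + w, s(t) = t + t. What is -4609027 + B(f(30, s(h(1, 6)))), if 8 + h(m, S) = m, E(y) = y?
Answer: -82962485/18 ≈ -4.6090e+6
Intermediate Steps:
h(m, S) = -8 + m
s(t) = 2*t
f(w, U) = -2*w (f(w, U) = -3*w + w = -2*w)
B(d) = 1/18 (B(d) = (½)/9 = (½)*(⅑) = 1/18)
-4609027 + B(f(30, s(h(1, 6)))) = -4609027 + 1/18 = -82962485/18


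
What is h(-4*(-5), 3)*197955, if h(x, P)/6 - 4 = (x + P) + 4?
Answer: 36819630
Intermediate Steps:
h(x, P) = 48 + 6*P + 6*x (h(x, P) = 24 + 6*((x + P) + 4) = 24 + 6*((P + x) + 4) = 24 + 6*(4 + P + x) = 24 + (24 + 6*P + 6*x) = 48 + 6*P + 6*x)
h(-4*(-5), 3)*197955 = (48 + 6*3 + 6*(-4*(-5)))*197955 = (48 + 18 + 6*20)*197955 = (48 + 18 + 120)*197955 = 186*197955 = 36819630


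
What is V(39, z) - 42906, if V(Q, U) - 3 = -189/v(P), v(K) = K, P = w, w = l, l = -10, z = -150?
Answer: -428841/10 ≈ -42884.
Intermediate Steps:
w = -10
P = -10
V(Q, U) = 219/10 (V(Q, U) = 3 - 189/(-10) = 3 - 189*(-⅒) = 3 + 189/10 = 219/10)
V(39, z) - 42906 = 219/10 - 42906 = -428841/10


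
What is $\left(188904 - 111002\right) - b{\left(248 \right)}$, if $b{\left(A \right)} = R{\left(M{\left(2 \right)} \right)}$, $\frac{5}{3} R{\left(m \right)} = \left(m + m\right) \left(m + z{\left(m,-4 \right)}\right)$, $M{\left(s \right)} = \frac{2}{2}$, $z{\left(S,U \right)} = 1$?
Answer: $\frac{389498}{5} \approx 77900.0$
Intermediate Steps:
$M{\left(s \right)} = 1$ ($M{\left(s \right)} = 2 \cdot \frac{1}{2} = 1$)
$R{\left(m \right)} = \frac{6 m \left(1 + m\right)}{5}$ ($R{\left(m \right)} = \frac{3 \left(m + m\right) \left(m + 1\right)}{5} = \frac{3 \cdot 2 m \left(1 + m\right)}{5} = \frac{6 m \left(1 + m\right)}{5}$)
$b{\left(A \right)} = \frac{12}{5}$ ($b{\left(A \right)} = \frac{6}{5} \cdot 1 \left(1 + 1\right) = \frac{6}{5} \cdot 1 \cdot 2 = \frac{12}{5}$)
$\left(188904 - 111002\right) - b{\left(248 \right)} = \left(188904 - 111002\right) - \frac{12}{5} = 77902 - \frac{12}{5} = \frac{389498}{5}$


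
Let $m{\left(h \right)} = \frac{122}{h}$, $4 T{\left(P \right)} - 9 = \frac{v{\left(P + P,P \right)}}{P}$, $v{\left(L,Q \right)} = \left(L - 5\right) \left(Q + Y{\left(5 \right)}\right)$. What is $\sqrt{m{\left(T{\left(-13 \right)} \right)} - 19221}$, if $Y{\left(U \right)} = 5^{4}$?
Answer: $\frac{5 i \sqrt{31128078093}}{6363} \approx 138.64 i$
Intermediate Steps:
$Y{\left(U \right)} = 625$
$v{\left(L,Q \right)} = \left(-5 + L\right) \left(625 + Q\right)$ ($v{\left(L,Q \right)} = \left(L - 5\right) \left(Q + 625\right) = \left(-5 + L\right) \left(625 + Q\right)$)
$T{\left(P \right)} = \frac{9}{4} + \frac{-3125 + 2 P^{2} + 1245 P}{4 P}$ ($T{\left(P \right)} = \frac{9}{4} + \frac{\left(-3125 - 5 P + 625 \left(P + P\right) + \left(P + P\right) P\right) \frac{1}{P}}{4} = \frac{9}{4} + \frac{\left(-3125 - 5 P + 625 \cdot 2 P + 2 P P\right) \frac{1}{P}}{4} = \frac{9}{4} + \frac{\left(-3125 - 5 P + 1250 P + 2 P^{2}\right) \frac{1}{P}}{4} = \frac{9}{4} + \frac{\left(-3125 + 2 P^{2} + 1245 P\right) \frac{1}{P}}{4} = \frac{9}{4} + \frac{\frac{1}{P} \left(-3125 + 2 P^{2} + 1245 P\right)}{4} = \frac{9}{4} + \frac{-3125 + 2 P^{2} + 1245 P}{4 P}$)
$\sqrt{m{\left(T{\left(-13 \right)} \right)} - 19221} = \sqrt{\frac{122}{\frac{627}{2} + \frac{1}{2} \left(-13\right) - \frac{3125}{4 \left(-13\right)}} - 19221} = \sqrt{\frac{122}{\frac{627}{2} - \frac{13}{2} - - \frac{3125}{52}} - 19221} = \sqrt{\frac{122}{\frac{627}{2} - \frac{13}{2} + \frac{3125}{52}} - 19221} = \sqrt{\frac{122}{\frac{19089}{52}} - 19221} = \sqrt{122 \cdot \frac{52}{19089} - 19221} = \sqrt{\frac{6344}{19089} - 19221} = \sqrt{- \frac{366903325}{19089}} = \frac{5 i \sqrt{31128078093}}{6363}$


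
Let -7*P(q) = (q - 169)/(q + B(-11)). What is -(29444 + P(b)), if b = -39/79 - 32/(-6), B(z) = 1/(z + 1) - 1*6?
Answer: -87893648/2987 ≈ -29425.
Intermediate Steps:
B(z) = -6 + 1/(1 + z) (B(z) = 1/(1 + z) - 6 = -6 + 1/(1 + z))
b = 1147/237 (b = -39*1/79 - 32*(-1/6) = -39/79 + 16/3 = 1147/237 ≈ 4.8397)
P(q) = -(-169 + q)/(7*(-61/10 + q)) (P(q) = -(q - 169)/(7*(q + (-5 - 6*(-11))/(1 - 11))) = -(-169 + q)/(7*(q + (-5 + 66)/(-10))) = -(-169 + q)/(7*(q - 1/10*61)) = -(-169 + q)/(7*(q - 61/10)) = -(-169 + q)/(7*(-61/10 + q)))
-(29444 + P(b)) = -(29444 + 10*(169 - 1*1147/237)/(7*(-61 + 10*(1147/237)))) = -(29444 + 10*(169 - 1147/237)/(7*(-61 + 11470/237))) = -(29444 + (10/7)*(38906/237)/(-2987/237)) = -(29444 + (10/7)*(-237/2987)*(38906/237)) = -(29444 - 55580/2987) = -1*87893648/2987 = -87893648/2987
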